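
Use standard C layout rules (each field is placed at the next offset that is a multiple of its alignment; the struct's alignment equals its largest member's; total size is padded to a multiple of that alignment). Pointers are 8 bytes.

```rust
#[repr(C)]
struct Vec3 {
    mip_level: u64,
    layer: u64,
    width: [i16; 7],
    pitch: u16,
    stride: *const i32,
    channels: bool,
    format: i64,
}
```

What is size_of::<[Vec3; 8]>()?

0..8  mip_level  (8B, 8-aligned)
8..16  layer  (8B, 8-aligned)
16..30  width  (14B, 2-aligned)
30..32  pitch  (2B, 2-aligned)
32..40  stride  (8B, 8-aligned)
40..41  channels  (1B, 1-aligned)
41..48  -- padding (7B)
48..56  format  (8B, 8-aligned)
sizeof = 56, alignof = 8
array of 8: 8 × 56 = 448

448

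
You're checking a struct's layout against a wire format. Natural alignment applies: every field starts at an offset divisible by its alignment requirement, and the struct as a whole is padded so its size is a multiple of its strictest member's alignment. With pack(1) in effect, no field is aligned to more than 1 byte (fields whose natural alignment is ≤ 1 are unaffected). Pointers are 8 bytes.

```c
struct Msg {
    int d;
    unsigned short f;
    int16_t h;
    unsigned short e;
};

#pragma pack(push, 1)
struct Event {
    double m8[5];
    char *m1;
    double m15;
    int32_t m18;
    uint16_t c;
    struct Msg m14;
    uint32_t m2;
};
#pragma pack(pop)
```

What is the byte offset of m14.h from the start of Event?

68

Msg: 0..4  d  (4B, 4-aligned); 4..6  f  (2B, 2-aligned); 6..8  h  (2B, 2-aligned); 8..10  e  (2B, 2-aligned); 10..12  -- tail padding (2B); sizeof = 12, alignof = 4
0..40  m8  (40B, 1-aligned)
40..48  m1  (8B, 1-aligned)
48..56  m15  (8B, 1-aligned)
56..60  m18  (4B, 1-aligned)
60..62  c  (2B, 1-aligned)
62..74  m14  (12B, 1-aligned)
within Msg: h at 6
62 + 6 = 68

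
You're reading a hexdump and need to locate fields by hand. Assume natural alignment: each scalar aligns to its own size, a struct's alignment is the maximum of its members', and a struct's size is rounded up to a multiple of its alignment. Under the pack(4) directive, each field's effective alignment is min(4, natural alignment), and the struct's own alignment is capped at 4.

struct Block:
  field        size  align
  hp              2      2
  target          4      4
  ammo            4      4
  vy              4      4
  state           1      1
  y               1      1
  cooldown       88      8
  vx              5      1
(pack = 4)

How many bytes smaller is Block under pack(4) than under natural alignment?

4

natural layout:
  @0: hp [2B, align 2] → 2
  +2 pad (align 4)
  @4: target [4B, align 4] → 8
  @8: ammo [4B, align 4] → 12
  @12: vy [4B, align 4] → 16
  @16: state [1B, align 1] → 17
  @17: y [1B, align 1] → 18
  +6 pad (align 8)
  @24: cooldown [88B, align 8] → 112
  @112: vx [5B, align 1] → 117
  +3 tail pad (align 8)
  size 120, align 8
packed(4) layout:
  @0: hp [2B, align 2] → 2
  +2 pad (align 4)
  @4: target [4B, align 4] → 8
  @8: ammo [4B, align 4] → 12
  @12: vy [4B, align 4] → 16
  @16: state [1B, align 1] → 17
  @17: y [1B, align 1] → 18
  +2 pad (align 4)
  @20: cooldown [88B, align 4] → 108
  @108: vx [5B, align 1] → 113
  +3 tail pad (align 4)
  size 116, align 4
120 − 116 = 4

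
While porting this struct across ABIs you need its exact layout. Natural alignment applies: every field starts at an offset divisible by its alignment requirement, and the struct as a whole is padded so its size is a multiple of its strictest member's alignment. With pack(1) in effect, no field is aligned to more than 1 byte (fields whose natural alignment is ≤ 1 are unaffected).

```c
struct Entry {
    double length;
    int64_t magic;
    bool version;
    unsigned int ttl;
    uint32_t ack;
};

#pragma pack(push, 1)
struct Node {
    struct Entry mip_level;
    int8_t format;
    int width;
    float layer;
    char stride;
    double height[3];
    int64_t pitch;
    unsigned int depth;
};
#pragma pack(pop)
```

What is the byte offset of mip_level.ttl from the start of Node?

20

Entry: @0: length [8B, align 8] → 8; @8: magic [8B, align 8] → 16; @16: version [1B, align 1] → 17; +3 pad (align 4); @20: ttl [4B, align 4] → 24; @24: ack [4B, align 4] → 28; +4 tail pad (align 8); size 32, align 8
@0: mip_level [32B, align 1] → 32
within Entry: ttl at 20
0 + 20 = 20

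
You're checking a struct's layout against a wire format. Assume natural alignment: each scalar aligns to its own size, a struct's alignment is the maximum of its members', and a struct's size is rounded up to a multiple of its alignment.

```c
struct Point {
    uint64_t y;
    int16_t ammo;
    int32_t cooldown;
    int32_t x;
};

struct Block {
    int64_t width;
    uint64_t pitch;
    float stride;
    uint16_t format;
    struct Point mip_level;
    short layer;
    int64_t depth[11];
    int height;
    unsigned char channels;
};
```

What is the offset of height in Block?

144

Point: y at 0 (size 8, align 8) → ends 8; ammo at 8 (size 2, align 2) → ends 10; pad 2 to align 4 for cooldown; cooldown at 12 (size 4, align 4) → ends 16; x at 16 (size 4, align 4) → ends 20; tail pad 4 to reach multiple of 8; total 24 bytes, alignment 8
width at 0 (size 8, align 8) → ends 8
pitch at 8 (size 8, align 8) → ends 16
stride at 16 (size 4, align 4) → ends 20
format at 20 (size 2, align 2) → ends 22
pad 2 to align 8 for mip_level
mip_level at 24 (size 24, align 8) → ends 48
layer at 48 (size 2, align 2) → ends 50
pad 6 to align 8 for depth
depth at 56 (size 88, align 8) → ends 144
height at 144 (size 4, align 4) → ends 148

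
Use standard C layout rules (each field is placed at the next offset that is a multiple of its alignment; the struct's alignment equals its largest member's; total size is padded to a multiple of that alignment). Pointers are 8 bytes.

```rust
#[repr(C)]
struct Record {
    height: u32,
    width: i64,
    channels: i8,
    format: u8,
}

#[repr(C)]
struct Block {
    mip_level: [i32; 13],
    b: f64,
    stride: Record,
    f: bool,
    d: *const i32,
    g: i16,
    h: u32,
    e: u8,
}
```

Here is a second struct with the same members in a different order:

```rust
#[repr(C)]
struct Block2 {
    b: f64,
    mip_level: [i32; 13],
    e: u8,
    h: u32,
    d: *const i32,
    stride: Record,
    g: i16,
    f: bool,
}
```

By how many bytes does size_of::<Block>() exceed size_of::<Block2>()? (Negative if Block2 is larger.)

Record: height at 0 (size 4, align 4) → ends 4; pad 4 to align 8 for width; width at 8 (size 8, align 8) → ends 16; channels at 16 (size 1, align 1) → ends 17; format at 17 (size 1, align 1) → ends 18; tail pad 6 to reach multiple of 8; total 24 bytes, alignment 8
mip_level at 0 (size 52, align 4) → ends 52
pad 4 to align 8 for b
b at 56 (size 8, align 8) → ends 64
stride at 64 (size 24, align 8) → ends 88
f at 88 (size 1, align 1) → ends 89
pad 7 to align 8 for d
d at 96 (size 8, align 8) → ends 104
g at 104 (size 2, align 2) → ends 106
pad 2 to align 4 for h
h at 108 (size 4, align 4) → ends 112
e at 112 (size 1, align 1) → ends 113
tail pad 7 to reach multiple of 8
total 120 bytes, alignment 8
— Block2 —
b at 0 (size 8, align 8) → ends 8
mip_level at 8 (size 52, align 4) → ends 60
e at 60 (size 1, align 1) → ends 61
pad 3 to align 4 for h
h at 64 (size 4, align 4) → ends 68
pad 4 to align 8 for d
d at 72 (size 8, align 8) → ends 80
stride at 80 (size 24, align 8) → ends 104
g at 104 (size 2, align 2) → ends 106
f at 106 (size 1, align 1) → ends 107
tail pad 5 to reach multiple of 8
total 112 bytes, alignment 8
120 − 112 = 8

8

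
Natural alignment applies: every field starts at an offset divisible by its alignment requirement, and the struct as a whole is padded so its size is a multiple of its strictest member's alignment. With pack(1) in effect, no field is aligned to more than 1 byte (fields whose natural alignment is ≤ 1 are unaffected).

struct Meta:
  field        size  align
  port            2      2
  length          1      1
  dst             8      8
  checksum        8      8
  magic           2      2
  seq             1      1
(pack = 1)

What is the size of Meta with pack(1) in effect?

22

0..2  port  (2B, 1-aligned)
2..3  length  (1B, 1-aligned)
3..11  dst  (8B, 1-aligned)
11..19  checksum  (8B, 1-aligned)
19..21  magic  (2B, 1-aligned)
21..22  seq  (1B, 1-aligned)
sizeof = 22, alignof = 1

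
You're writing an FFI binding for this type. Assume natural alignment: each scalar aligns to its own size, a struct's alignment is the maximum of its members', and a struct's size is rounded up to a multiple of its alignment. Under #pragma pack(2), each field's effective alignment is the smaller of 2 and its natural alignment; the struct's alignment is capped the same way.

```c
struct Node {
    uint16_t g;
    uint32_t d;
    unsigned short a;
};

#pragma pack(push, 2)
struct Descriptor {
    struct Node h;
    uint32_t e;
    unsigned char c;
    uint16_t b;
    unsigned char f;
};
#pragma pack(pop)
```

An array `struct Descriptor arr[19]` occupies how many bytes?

Node: @0: g [2B, align 2] → 2; +2 pad (align 4); @4: d [4B, align 4] → 8; @8: a [2B, align 2] → 10; +2 tail pad (align 4); size 12, align 4
@0: h [12B, align 2] → 12
@12: e [4B, align 2] → 16
@16: c [1B, align 1] → 17
+1 pad (align 2)
@18: b [2B, align 2] → 20
@20: f [1B, align 1] → 21
+1 tail pad (align 2)
size 22, align 2
array of 19: 19 × 22 = 418

418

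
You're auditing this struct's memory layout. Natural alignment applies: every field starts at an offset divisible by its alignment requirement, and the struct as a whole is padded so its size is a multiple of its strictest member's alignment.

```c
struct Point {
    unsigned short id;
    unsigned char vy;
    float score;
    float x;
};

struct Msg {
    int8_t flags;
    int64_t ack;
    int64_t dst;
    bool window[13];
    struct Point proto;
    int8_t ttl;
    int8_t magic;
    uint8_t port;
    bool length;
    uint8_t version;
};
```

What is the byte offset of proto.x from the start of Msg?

48

Point: id at 0 (size 2, align 2) → ends 2; vy at 2 (size 1, align 1) → ends 3; pad 1 to align 4 for score; score at 4 (size 4, align 4) → ends 8; x at 8 (size 4, align 4) → ends 12; total 12 bytes, alignment 4
flags at 0 (size 1, align 1) → ends 1
pad 7 to align 8 for ack
ack at 8 (size 8, align 8) → ends 16
dst at 16 (size 8, align 8) → ends 24
window at 24 (size 13, align 1) → ends 37
pad 3 to align 4 for proto
proto at 40 (size 12, align 4) → ends 52
within Point: x at 8
40 + 8 = 48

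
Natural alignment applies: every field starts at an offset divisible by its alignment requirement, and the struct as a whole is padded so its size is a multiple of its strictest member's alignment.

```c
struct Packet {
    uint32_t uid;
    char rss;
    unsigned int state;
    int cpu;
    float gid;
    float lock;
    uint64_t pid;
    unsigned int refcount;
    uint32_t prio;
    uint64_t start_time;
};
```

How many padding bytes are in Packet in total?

uid at 0 (size 4, align 4) → ends 4
rss at 4 (size 1, align 1) → ends 5
pad 3 to align 4 for state
state at 8 (size 4, align 4) → ends 12
cpu at 12 (size 4, align 4) → ends 16
gid at 16 (size 4, align 4) → ends 20
lock at 20 (size 4, align 4) → ends 24
pid at 24 (size 8, align 8) → ends 32
refcount at 32 (size 4, align 4) → ends 36
prio at 36 (size 4, align 4) → ends 40
start_time at 40 (size 8, align 8) → ends 48
total 48 bytes, alignment 8
data bytes 45, size 48 → padding 3

3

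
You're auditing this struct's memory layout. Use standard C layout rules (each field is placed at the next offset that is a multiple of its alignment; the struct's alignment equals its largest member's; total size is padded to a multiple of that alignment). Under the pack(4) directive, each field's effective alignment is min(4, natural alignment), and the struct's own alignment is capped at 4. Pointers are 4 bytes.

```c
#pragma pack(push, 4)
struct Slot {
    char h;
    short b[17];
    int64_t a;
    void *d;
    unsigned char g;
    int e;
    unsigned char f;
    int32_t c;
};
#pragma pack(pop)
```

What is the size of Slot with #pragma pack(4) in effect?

@0: h [1B, align 1] → 1
+1 pad (align 2)
@2: b [34B, align 2] → 36
@36: a [8B, align 4] → 44
@44: d [4B, align 4] → 48
@48: g [1B, align 1] → 49
+3 pad (align 4)
@52: e [4B, align 4] → 56
@56: f [1B, align 1] → 57
+3 pad (align 4)
@60: c [4B, align 4] → 64
size 64, align 4

64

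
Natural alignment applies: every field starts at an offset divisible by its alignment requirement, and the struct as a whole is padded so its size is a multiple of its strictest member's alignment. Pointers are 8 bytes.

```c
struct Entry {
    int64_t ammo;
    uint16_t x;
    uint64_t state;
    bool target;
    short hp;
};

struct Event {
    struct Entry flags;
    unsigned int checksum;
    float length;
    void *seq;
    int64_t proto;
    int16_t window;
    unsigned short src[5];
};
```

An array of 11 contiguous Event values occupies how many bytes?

792

Entry: ammo at 0 (size 8, align 8) → ends 8; x at 8 (size 2, align 2) → ends 10; pad 6 to align 8 for state; state at 16 (size 8, align 8) → ends 24; target at 24 (size 1, align 1) → ends 25; pad 1 to align 2 for hp; hp at 26 (size 2, align 2) → ends 28; tail pad 4 to reach multiple of 8; total 32 bytes, alignment 8
flags at 0 (size 32, align 8) → ends 32
checksum at 32 (size 4, align 4) → ends 36
length at 36 (size 4, align 4) → ends 40
seq at 40 (size 8, align 8) → ends 48
proto at 48 (size 8, align 8) → ends 56
window at 56 (size 2, align 2) → ends 58
src at 58 (size 10, align 2) → ends 68
tail pad 4 to reach multiple of 8
total 72 bytes, alignment 8
array of 11: 11 × 72 = 792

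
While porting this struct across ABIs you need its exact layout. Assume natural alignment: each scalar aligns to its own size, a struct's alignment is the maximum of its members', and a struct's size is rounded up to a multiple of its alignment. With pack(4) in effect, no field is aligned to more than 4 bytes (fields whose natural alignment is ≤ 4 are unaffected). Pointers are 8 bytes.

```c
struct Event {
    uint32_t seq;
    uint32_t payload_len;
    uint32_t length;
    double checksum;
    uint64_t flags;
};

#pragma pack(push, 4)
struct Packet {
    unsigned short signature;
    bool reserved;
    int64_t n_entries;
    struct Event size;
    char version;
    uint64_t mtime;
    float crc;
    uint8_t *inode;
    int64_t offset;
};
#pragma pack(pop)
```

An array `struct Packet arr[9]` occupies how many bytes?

Event: 0..4  seq  (4B, 4-aligned); 4..8  payload_len  (4B, 4-aligned); 8..12  length  (4B, 4-aligned); 12..16  -- padding (4B); 16..24  checksum  (8B, 8-aligned); 24..32  flags  (8B, 8-aligned); sizeof = 32, alignof = 8
0..2  signature  (2B, 2-aligned)
2..3  reserved  (1B, 1-aligned)
3..4  -- padding (1B)
4..12  n_entries  (8B, 4-aligned)
12..44  size  (32B, 4-aligned)
44..45  version  (1B, 1-aligned)
45..48  -- padding (3B)
48..56  mtime  (8B, 4-aligned)
56..60  crc  (4B, 4-aligned)
60..68  inode  (8B, 4-aligned)
68..76  offset  (8B, 4-aligned)
sizeof = 76, alignof = 4
array of 9: 9 × 76 = 684

684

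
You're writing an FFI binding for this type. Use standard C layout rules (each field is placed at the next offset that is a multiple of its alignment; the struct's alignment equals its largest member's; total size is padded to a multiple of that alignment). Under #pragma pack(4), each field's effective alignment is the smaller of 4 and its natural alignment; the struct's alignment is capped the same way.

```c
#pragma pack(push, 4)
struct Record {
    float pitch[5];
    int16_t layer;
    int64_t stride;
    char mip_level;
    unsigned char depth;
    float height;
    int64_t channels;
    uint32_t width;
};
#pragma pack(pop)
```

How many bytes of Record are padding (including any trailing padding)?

4

0..20  pitch  (20B, 4-aligned)
20..22  layer  (2B, 2-aligned)
22..24  -- padding (2B)
24..32  stride  (8B, 4-aligned)
32..33  mip_level  (1B, 1-aligned)
33..34  depth  (1B, 1-aligned)
34..36  -- padding (2B)
36..40  height  (4B, 4-aligned)
40..48  channels  (8B, 4-aligned)
48..52  width  (4B, 4-aligned)
sizeof = 52, alignof = 4
data bytes 48, size 52 → padding 4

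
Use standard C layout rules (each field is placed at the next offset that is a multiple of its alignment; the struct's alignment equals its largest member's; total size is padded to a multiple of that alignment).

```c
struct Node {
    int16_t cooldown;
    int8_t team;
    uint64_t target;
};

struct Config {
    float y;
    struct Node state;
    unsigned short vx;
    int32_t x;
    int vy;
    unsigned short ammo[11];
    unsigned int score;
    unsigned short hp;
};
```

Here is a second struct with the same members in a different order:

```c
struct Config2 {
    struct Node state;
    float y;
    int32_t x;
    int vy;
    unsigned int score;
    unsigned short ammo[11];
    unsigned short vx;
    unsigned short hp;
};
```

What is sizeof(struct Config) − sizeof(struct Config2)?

8

Node: 0..2  cooldown  (2B, 2-aligned); 2..3  team  (1B, 1-aligned); 3..8  -- padding (5B); 8..16  target  (8B, 8-aligned); sizeof = 16, alignof = 8
0..4  y  (4B, 4-aligned)
4..8  -- padding (4B)
8..24  state  (16B, 8-aligned)
24..26  vx  (2B, 2-aligned)
26..28  -- padding (2B)
28..32  x  (4B, 4-aligned)
32..36  vy  (4B, 4-aligned)
36..58  ammo  (22B, 2-aligned)
58..60  -- padding (2B)
60..64  score  (4B, 4-aligned)
64..66  hp  (2B, 2-aligned)
66..72  -- tail padding (6B)
sizeof = 72, alignof = 8
— Config2 —
0..16  state  (16B, 8-aligned)
16..20  y  (4B, 4-aligned)
20..24  x  (4B, 4-aligned)
24..28  vy  (4B, 4-aligned)
28..32  score  (4B, 4-aligned)
32..54  ammo  (22B, 2-aligned)
54..56  vx  (2B, 2-aligned)
56..58  hp  (2B, 2-aligned)
58..64  -- tail padding (6B)
sizeof = 64, alignof = 8
72 − 64 = 8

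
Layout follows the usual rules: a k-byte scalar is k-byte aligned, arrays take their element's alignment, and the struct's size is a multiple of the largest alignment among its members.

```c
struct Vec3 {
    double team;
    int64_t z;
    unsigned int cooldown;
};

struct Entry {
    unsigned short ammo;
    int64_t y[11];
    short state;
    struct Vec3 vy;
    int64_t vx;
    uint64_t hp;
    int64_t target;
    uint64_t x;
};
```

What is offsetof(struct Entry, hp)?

Vec3: team at 0 (size 8, align 8) → ends 8; z at 8 (size 8, align 8) → ends 16; cooldown at 16 (size 4, align 4) → ends 20; tail pad 4 to reach multiple of 8; total 24 bytes, alignment 8
ammo at 0 (size 2, align 2) → ends 2
pad 6 to align 8 for y
y at 8 (size 88, align 8) → ends 96
state at 96 (size 2, align 2) → ends 98
pad 6 to align 8 for vy
vy at 104 (size 24, align 8) → ends 128
vx at 128 (size 8, align 8) → ends 136
hp at 136 (size 8, align 8) → ends 144

136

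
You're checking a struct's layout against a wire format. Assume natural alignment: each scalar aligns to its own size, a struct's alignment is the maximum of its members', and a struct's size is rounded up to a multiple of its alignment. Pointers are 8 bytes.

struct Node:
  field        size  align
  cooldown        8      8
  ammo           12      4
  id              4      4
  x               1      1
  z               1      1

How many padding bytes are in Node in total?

0..8  cooldown  (8B, 8-aligned)
8..20  ammo  (12B, 4-aligned)
20..24  id  (4B, 4-aligned)
24..25  x  (1B, 1-aligned)
25..26  z  (1B, 1-aligned)
26..32  -- tail padding (6B)
sizeof = 32, alignof = 8
data bytes 26, size 32 → padding 6

6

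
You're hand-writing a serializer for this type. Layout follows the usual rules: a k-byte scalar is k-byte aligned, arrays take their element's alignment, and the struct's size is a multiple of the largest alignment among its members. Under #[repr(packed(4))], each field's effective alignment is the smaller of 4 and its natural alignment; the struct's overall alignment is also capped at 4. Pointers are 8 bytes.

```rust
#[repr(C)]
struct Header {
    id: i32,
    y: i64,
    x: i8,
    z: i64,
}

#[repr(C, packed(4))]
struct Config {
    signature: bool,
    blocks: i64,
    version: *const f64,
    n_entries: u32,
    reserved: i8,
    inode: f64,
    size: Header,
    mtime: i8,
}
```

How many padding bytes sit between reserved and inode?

Header: id at 0 (size 4, align 4) → ends 4; pad 4 to align 8 for y; y at 8 (size 8, align 8) → ends 16; x at 16 (size 1, align 1) → ends 17; pad 7 to align 8 for z; z at 24 (size 8, align 8) → ends 32; total 32 bytes, alignment 8
signature at 0 (size 1, align 1) → ends 1
pad 3 to align 4 for blocks
blocks at 4 (size 8, align 4) → ends 12
version at 12 (size 8, align 4) → ends 20
n_entries at 20 (size 4, align 4) → ends 24
reserved at 24 (size 1, align 1) → ends 25
pad 3 to align 4 for inode
inode at 28 (size 8, align 4) → ends 36

3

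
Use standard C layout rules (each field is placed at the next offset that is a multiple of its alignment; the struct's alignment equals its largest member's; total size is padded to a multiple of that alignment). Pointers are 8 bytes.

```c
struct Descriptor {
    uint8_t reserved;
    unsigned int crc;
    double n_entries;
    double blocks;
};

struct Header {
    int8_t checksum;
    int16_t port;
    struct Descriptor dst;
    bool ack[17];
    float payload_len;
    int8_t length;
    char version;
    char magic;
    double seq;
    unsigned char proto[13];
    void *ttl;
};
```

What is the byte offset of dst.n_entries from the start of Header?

16

Descriptor: @0: reserved [1B, align 1] → 1; +3 pad (align 4); @4: crc [4B, align 4] → 8; @8: n_entries [8B, align 8] → 16; @16: blocks [8B, align 8] → 24; size 24, align 8
@0: checksum [1B, align 1] → 1
+1 pad (align 2)
@2: port [2B, align 2] → 4
+4 pad (align 8)
@8: dst [24B, align 8] → 32
within Descriptor: n_entries at 8
8 + 8 = 16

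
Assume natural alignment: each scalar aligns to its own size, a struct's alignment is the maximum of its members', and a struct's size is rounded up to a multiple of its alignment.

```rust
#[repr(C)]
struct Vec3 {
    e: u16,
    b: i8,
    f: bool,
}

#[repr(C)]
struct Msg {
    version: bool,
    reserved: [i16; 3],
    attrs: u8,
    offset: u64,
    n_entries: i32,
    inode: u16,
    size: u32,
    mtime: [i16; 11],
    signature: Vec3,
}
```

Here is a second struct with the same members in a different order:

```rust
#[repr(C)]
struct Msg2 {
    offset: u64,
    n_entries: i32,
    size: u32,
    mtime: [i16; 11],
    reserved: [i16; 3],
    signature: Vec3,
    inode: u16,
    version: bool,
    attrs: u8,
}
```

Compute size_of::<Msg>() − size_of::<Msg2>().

8

Vec3: @0: e [2B, align 2] → 2; @2: b [1B, align 1] → 3; @3: f [1B, align 1] → 4; size 4, align 2
@0: version [1B, align 1] → 1
+1 pad (align 2)
@2: reserved [6B, align 2] → 8
@8: attrs [1B, align 1] → 9
+7 pad (align 8)
@16: offset [8B, align 8] → 24
@24: n_entries [4B, align 4] → 28
@28: inode [2B, align 2] → 30
+2 pad (align 4)
@32: size [4B, align 4] → 36
@36: mtime [22B, align 2] → 58
@58: signature [4B, align 2] → 62
+2 tail pad (align 8)
size 64, align 8
— Msg2 —
@0: offset [8B, align 8] → 8
@8: n_entries [4B, align 4] → 12
@12: size [4B, align 4] → 16
@16: mtime [22B, align 2] → 38
@38: reserved [6B, align 2] → 44
@44: signature [4B, align 2] → 48
@48: inode [2B, align 2] → 50
@50: version [1B, align 1] → 51
@51: attrs [1B, align 1] → 52
+4 tail pad (align 8)
size 56, align 8
64 − 56 = 8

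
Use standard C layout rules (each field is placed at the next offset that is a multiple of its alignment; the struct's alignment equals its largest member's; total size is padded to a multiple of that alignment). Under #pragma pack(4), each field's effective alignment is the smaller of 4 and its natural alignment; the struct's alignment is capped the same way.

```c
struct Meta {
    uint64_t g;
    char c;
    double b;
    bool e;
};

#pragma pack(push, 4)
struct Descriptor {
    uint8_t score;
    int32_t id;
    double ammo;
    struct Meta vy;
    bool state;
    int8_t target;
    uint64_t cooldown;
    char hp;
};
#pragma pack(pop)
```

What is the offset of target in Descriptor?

Meta: 0..8  g  (8B, 8-aligned); 8..9  c  (1B, 1-aligned); 9..16  -- padding (7B); 16..24  b  (8B, 8-aligned); 24..25  e  (1B, 1-aligned); 25..32  -- tail padding (7B); sizeof = 32, alignof = 8
0..1  score  (1B, 1-aligned)
1..4  -- padding (3B)
4..8  id  (4B, 4-aligned)
8..16  ammo  (8B, 4-aligned)
16..48  vy  (32B, 4-aligned)
48..49  state  (1B, 1-aligned)
49..50  target  (1B, 1-aligned)

49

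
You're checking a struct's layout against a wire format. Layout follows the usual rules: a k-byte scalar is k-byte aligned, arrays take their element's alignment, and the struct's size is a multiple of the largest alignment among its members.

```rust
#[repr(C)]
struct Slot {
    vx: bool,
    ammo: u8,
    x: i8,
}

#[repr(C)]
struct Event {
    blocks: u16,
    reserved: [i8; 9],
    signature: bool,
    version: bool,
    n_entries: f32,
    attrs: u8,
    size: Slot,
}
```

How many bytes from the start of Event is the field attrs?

20

Slot: 0..1  vx  (1B, 1-aligned); 1..2  ammo  (1B, 1-aligned); 2..3  x  (1B, 1-aligned); sizeof = 3, alignof = 1
0..2  blocks  (2B, 2-aligned)
2..11  reserved  (9B, 1-aligned)
11..12  signature  (1B, 1-aligned)
12..13  version  (1B, 1-aligned)
13..16  -- padding (3B)
16..20  n_entries  (4B, 4-aligned)
20..21  attrs  (1B, 1-aligned)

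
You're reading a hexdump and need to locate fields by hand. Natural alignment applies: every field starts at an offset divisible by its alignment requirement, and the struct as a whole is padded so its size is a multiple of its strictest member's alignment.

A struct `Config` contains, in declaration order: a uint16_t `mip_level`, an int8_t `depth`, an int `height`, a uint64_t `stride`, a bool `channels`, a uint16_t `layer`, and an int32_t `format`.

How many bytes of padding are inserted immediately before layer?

mip_level at 0 (size 2, align 2) → ends 2
depth at 2 (size 1, align 1) → ends 3
pad 1 to align 4 for height
height at 4 (size 4, align 4) → ends 8
stride at 8 (size 8, align 8) → ends 16
channels at 16 (size 1, align 1) → ends 17
pad 1 to align 2 for layer
layer at 18 (size 2, align 2) → ends 20

1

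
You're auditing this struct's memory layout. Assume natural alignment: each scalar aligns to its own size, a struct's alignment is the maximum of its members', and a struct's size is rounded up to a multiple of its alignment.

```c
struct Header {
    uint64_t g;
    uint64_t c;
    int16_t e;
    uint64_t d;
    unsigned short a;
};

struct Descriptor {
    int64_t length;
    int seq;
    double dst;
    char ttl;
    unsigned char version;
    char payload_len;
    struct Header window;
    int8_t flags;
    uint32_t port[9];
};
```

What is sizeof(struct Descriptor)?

Header: @0: g [8B, align 8] → 8; @8: c [8B, align 8] → 16; @16: e [2B, align 2] → 18; +6 pad (align 8); @24: d [8B, align 8] → 32; @32: a [2B, align 2] → 34; +6 tail pad (align 8); size 40, align 8
@0: length [8B, align 8] → 8
@8: seq [4B, align 4] → 12
+4 pad (align 8)
@16: dst [8B, align 8] → 24
@24: ttl [1B, align 1] → 25
@25: version [1B, align 1] → 26
@26: payload_len [1B, align 1] → 27
+5 pad (align 8)
@32: window [40B, align 8] → 72
@72: flags [1B, align 1] → 73
+3 pad (align 4)
@76: port [36B, align 4] → 112
size 112, align 8

112 bytes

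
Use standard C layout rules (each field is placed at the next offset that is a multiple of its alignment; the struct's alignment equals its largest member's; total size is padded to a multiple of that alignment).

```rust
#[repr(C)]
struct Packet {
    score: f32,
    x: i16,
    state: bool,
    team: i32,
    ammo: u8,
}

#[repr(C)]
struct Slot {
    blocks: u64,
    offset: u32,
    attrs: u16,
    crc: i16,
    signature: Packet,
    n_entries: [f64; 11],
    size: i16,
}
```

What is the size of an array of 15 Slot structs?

Packet: 0..4  score  (4B, 4-aligned); 4..6  x  (2B, 2-aligned); 6..7  state  (1B, 1-aligned); 7..8  -- padding (1B); 8..12  team  (4B, 4-aligned); 12..13  ammo  (1B, 1-aligned); 13..16  -- tail padding (3B); sizeof = 16, alignof = 4
0..8  blocks  (8B, 8-aligned)
8..12  offset  (4B, 4-aligned)
12..14  attrs  (2B, 2-aligned)
14..16  crc  (2B, 2-aligned)
16..32  signature  (16B, 4-aligned)
32..120  n_entries  (88B, 8-aligned)
120..122  size  (2B, 2-aligned)
122..128  -- tail padding (6B)
sizeof = 128, alignof = 8
array of 15: 15 × 128 = 1920

1920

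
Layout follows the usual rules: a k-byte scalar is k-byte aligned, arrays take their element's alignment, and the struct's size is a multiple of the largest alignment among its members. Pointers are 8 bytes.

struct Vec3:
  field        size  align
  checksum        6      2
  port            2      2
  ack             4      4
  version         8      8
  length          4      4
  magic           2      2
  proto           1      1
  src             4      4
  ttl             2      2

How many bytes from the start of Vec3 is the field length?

24

0..6  checksum  (6B, 2-aligned)
6..8  port  (2B, 2-aligned)
8..12  ack  (4B, 4-aligned)
12..16  -- padding (4B)
16..24  version  (8B, 8-aligned)
24..28  length  (4B, 4-aligned)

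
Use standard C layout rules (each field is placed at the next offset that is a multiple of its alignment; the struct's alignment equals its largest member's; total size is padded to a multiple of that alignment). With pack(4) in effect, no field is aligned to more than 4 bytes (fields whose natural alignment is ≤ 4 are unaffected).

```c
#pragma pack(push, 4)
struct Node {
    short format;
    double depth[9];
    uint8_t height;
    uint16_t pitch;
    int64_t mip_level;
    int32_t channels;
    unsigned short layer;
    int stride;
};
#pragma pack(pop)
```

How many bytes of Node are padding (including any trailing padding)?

5

0..2  format  (2B, 2-aligned)
2..4  -- padding (2B)
4..76  depth  (72B, 4-aligned)
76..77  height  (1B, 1-aligned)
77..78  -- padding (1B)
78..80  pitch  (2B, 2-aligned)
80..88  mip_level  (8B, 4-aligned)
88..92  channels  (4B, 4-aligned)
92..94  layer  (2B, 2-aligned)
94..96  -- padding (2B)
96..100  stride  (4B, 4-aligned)
sizeof = 100, alignof = 4
data bytes 95, size 100 → padding 5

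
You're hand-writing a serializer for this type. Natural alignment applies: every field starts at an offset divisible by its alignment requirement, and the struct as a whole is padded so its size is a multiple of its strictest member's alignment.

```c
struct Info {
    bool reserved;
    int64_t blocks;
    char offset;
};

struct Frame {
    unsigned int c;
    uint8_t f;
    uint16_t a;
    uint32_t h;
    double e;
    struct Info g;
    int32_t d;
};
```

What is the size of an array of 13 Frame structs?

Info: 0..1  reserved  (1B, 1-aligned); 1..8  -- padding (7B); 8..16  blocks  (8B, 8-aligned); 16..17  offset  (1B, 1-aligned); 17..24  -- tail padding (7B); sizeof = 24, alignof = 8
0..4  c  (4B, 4-aligned)
4..5  f  (1B, 1-aligned)
5..6  -- padding (1B)
6..8  a  (2B, 2-aligned)
8..12  h  (4B, 4-aligned)
12..16  -- padding (4B)
16..24  e  (8B, 8-aligned)
24..48  g  (24B, 8-aligned)
48..52  d  (4B, 4-aligned)
52..56  -- tail padding (4B)
sizeof = 56, alignof = 8
array of 13: 13 × 56 = 728

728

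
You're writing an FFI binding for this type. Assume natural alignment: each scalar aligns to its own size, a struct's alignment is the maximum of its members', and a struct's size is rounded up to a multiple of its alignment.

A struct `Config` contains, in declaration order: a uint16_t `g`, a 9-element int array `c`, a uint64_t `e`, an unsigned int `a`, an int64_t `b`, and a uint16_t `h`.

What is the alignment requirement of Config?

8

member alignments: g=2, c=4, e=8, a=4, b=8, h=2
max = 8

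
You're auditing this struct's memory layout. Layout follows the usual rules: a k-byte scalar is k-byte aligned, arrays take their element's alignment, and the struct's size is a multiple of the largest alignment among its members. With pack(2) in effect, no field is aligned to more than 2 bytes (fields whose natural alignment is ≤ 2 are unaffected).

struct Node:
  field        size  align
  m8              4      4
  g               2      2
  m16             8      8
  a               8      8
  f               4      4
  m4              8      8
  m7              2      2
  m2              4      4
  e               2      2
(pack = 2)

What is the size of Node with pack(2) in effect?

42

0..4  m8  (4B, 2-aligned)
4..6  g  (2B, 2-aligned)
6..14  m16  (8B, 2-aligned)
14..22  a  (8B, 2-aligned)
22..26  f  (4B, 2-aligned)
26..34  m4  (8B, 2-aligned)
34..36  m7  (2B, 2-aligned)
36..40  m2  (4B, 2-aligned)
40..42  e  (2B, 2-aligned)
sizeof = 42, alignof = 2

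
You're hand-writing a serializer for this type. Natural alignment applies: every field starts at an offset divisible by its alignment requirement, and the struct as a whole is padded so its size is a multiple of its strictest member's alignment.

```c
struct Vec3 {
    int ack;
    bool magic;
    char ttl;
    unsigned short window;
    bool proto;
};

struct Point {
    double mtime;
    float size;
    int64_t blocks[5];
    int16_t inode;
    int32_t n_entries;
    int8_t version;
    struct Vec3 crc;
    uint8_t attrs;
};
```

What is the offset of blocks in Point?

16

Vec3: ack at 0 (size 4, align 4) → ends 4; magic at 4 (size 1, align 1) → ends 5; ttl at 5 (size 1, align 1) → ends 6; window at 6 (size 2, align 2) → ends 8; proto at 8 (size 1, align 1) → ends 9; tail pad 3 to reach multiple of 4; total 12 bytes, alignment 4
mtime at 0 (size 8, align 8) → ends 8
size at 8 (size 4, align 4) → ends 12
pad 4 to align 8 for blocks
blocks at 16 (size 40, align 8) → ends 56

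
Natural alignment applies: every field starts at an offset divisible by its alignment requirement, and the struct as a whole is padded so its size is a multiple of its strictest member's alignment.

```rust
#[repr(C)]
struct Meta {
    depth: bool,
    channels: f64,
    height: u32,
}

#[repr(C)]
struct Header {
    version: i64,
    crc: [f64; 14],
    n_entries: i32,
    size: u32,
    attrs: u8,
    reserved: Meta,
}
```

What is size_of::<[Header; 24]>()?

3840

Meta: depth at 0 (size 1, align 1) → ends 1; pad 7 to align 8 for channels; channels at 8 (size 8, align 8) → ends 16; height at 16 (size 4, align 4) → ends 20; tail pad 4 to reach multiple of 8; total 24 bytes, alignment 8
version at 0 (size 8, align 8) → ends 8
crc at 8 (size 112, align 8) → ends 120
n_entries at 120 (size 4, align 4) → ends 124
size at 124 (size 4, align 4) → ends 128
attrs at 128 (size 1, align 1) → ends 129
pad 7 to align 8 for reserved
reserved at 136 (size 24, align 8) → ends 160
total 160 bytes, alignment 8
array of 24: 24 × 160 = 3840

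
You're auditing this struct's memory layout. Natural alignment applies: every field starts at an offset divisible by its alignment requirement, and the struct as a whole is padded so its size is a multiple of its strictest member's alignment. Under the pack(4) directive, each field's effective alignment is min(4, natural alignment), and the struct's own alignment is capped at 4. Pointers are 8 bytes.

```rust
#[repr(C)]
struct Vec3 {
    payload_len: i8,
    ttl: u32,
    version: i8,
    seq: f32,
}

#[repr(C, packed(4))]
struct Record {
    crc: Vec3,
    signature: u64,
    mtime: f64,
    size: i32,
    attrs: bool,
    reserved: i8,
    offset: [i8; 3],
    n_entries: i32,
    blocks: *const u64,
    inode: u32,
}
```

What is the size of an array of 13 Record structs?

Vec3: payload_len at 0 (size 1, align 1) → ends 1; pad 3 to align 4 for ttl; ttl at 4 (size 4, align 4) → ends 8; version at 8 (size 1, align 1) → ends 9; pad 3 to align 4 for seq; seq at 12 (size 4, align 4) → ends 16; total 16 bytes, alignment 4
crc at 0 (size 16, align 4) → ends 16
signature at 16 (size 8, align 4) → ends 24
mtime at 24 (size 8, align 4) → ends 32
size at 32 (size 4, align 4) → ends 36
attrs at 36 (size 1, align 1) → ends 37
reserved at 37 (size 1, align 1) → ends 38
offset at 38 (size 3, align 1) → ends 41
pad 3 to align 4 for n_entries
n_entries at 44 (size 4, align 4) → ends 48
blocks at 48 (size 8, align 4) → ends 56
inode at 56 (size 4, align 4) → ends 60
total 60 bytes, alignment 4
array of 13: 13 × 60 = 780

780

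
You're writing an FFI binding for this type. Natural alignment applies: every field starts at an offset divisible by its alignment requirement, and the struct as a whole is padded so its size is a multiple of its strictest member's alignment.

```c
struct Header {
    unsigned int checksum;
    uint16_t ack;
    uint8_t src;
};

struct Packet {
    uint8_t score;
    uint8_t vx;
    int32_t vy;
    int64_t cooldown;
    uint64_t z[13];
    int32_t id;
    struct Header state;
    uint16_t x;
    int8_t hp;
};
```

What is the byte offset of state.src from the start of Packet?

130

Header: 0..4  checksum  (4B, 4-aligned); 4..6  ack  (2B, 2-aligned); 6..7  src  (1B, 1-aligned); 7..8  -- tail padding (1B); sizeof = 8, alignof = 4
0..1  score  (1B, 1-aligned)
1..2  vx  (1B, 1-aligned)
2..4  -- padding (2B)
4..8  vy  (4B, 4-aligned)
8..16  cooldown  (8B, 8-aligned)
16..120  z  (104B, 8-aligned)
120..124  id  (4B, 4-aligned)
124..132  state  (8B, 4-aligned)
within Header: src at 6
124 + 6 = 130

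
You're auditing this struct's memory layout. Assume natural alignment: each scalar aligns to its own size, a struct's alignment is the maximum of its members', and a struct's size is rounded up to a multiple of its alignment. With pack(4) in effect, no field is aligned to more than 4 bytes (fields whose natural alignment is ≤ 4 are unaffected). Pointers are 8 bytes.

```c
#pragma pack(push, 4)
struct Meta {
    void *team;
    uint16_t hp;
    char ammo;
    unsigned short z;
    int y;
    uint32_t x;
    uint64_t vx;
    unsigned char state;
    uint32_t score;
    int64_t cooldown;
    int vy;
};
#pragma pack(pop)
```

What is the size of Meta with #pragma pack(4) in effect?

0..8  team  (8B, 4-aligned)
8..10  hp  (2B, 2-aligned)
10..11  ammo  (1B, 1-aligned)
11..12  -- padding (1B)
12..14  z  (2B, 2-aligned)
14..16  -- padding (2B)
16..20  y  (4B, 4-aligned)
20..24  x  (4B, 4-aligned)
24..32  vx  (8B, 4-aligned)
32..33  state  (1B, 1-aligned)
33..36  -- padding (3B)
36..40  score  (4B, 4-aligned)
40..48  cooldown  (8B, 4-aligned)
48..52  vy  (4B, 4-aligned)
sizeof = 52, alignof = 4

52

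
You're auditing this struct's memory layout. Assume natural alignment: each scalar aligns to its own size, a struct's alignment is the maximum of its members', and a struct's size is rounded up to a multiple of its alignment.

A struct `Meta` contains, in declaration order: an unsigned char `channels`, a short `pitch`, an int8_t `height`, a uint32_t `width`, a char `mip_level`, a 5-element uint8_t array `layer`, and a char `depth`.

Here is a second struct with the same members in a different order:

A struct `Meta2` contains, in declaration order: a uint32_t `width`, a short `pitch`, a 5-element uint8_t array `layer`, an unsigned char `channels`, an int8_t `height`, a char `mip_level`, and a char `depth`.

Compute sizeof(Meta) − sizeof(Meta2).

@0: channels [1B, align 1] → 1
+1 pad (align 2)
@2: pitch [2B, align 2] → 4
@4: height [1B, align 1] → 5
+3 pad (align 4)
@8: width [4B, align 4] → 12
@12: mip_level [1B, align 1] → 13
@13: layer [5B, align 1] → 18
@18: depth [1B, align 1] → 19
+1 tail pad (align 4)
size 20, align 4
— Meta2 —
@0: width [4B, align 4] → 4
@4: pitch [2B, align 2] → 6
@6: layer [5B, align 1] → 11
@11: channels [1B, align 1] → 12
@12: height [1B, align 1] → 13
@13: mip_level [1B, align 1] → 14
@14: depth [1B, align 1] → 15
+1 tail pad (align 4)
size 16, align 4
20 − 16 = 4

4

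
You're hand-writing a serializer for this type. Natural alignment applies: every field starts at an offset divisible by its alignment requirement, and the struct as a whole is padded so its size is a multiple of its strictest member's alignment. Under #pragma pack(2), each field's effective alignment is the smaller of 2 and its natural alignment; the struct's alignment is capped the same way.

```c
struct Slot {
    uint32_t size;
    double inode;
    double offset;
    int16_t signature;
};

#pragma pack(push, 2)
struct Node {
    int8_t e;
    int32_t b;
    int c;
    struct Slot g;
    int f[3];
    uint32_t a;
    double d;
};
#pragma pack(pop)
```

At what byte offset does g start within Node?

10

Slot: @0: size [4B, align 4] → 4; +4 pad (align 8); @8: inode [8B, align 8] → 16; @16: offset [8B, align 8] → 24; @24: signature [2B, align 2] → 26; +6 tail pad (align 8); size 32, align 8
@0: e [1B, align 1] → 1
+1 pad (align 2)
@2: b [4B, align 2] → 6
@6: c [4B, align 2] → 10
@10: g [32B, align 2] → 42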